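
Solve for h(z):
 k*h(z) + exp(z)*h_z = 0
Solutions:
 h(z) = C1*exp(k*exp(-z))


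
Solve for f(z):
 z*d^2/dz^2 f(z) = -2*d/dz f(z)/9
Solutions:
 f(z) = C1 + C2*z^(7/9)


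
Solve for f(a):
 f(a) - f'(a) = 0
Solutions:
 f(a) = C1*exp(a)


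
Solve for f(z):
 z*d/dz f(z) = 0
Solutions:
 f(z) = C1


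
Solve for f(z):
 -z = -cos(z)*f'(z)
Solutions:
 f(z) = C1 + Integral(z/cos(z), z)


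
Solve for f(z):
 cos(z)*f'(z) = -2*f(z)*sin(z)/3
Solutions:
 f(z) = C1*cos(z)^(2/3)


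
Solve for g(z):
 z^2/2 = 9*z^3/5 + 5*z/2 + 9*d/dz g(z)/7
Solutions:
 g(z) = C1 - 7*z^4/20 + 7*z^3/54 - 35*z^2/36


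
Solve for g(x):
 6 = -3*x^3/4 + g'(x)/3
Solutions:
 g(x) = C1 + 9*x^4/16 + 18*x


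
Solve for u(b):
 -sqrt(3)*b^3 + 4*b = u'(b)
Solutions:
 u(b) = C1 - sqrt(3)*b^4/4 + 2*b^2


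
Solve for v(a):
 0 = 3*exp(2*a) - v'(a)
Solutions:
 v(a) = C1 + 3*exp(2*a)/2


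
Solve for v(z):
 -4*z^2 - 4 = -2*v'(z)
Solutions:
 v(z) = C1 + 2*z^3/3 + 2*z


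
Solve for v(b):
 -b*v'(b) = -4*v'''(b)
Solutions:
 v(b) = C1 + Integral(C2*airyai(2^(1/3)*b/2) + C3*airybi(2^(1/3)*b/2), b)


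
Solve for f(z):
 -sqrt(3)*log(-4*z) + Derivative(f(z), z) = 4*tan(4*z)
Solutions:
 f(z) = C1 + sqrt(3)*z*(log(-z) - 1) + 2*sqrt(3)*z*log(2) - log(cos(4*z))


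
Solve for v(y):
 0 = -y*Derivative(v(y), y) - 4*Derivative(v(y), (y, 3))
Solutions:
 v(y) = C1 + Integral(C2*airyai(-2^(1/3)*y/2) + C3*airybi(-2^(1/3)*y/2), y)


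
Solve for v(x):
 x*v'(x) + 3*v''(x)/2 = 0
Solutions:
 v(x) = C1 + C2*erf(sqrt(3)*x/3)


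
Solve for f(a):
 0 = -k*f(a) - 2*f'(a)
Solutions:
 f(a) = C1*exp(-a*k/2)


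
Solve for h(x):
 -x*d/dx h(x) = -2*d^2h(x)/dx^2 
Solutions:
 h(x) = C1 + C2*erfi(x/2)


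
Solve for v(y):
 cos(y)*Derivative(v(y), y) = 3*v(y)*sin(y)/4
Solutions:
 v(y) = C1/cos(y)^(3/4)


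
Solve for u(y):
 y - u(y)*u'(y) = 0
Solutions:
 u(y) = -sqrt(C1 + y^2)
 u(y) = sqrt(C1 + y^2)


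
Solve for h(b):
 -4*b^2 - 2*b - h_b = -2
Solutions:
 h(b) = C1 - 4*b^3/3 - b^2 + 2*b


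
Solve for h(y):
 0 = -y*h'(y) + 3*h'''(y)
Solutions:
 h(y) = C1 + Integral(C2*airyai(3^(2/3)*y/3) + C3*airybi(3^(2/3)*y/3), y)


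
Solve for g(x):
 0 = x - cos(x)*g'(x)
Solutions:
 g(x) = C1 + Integral(x/cos(x), x)


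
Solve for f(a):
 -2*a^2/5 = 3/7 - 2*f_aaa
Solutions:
 f(a) = C1 + C2*a + C3*a^2 + a^5/300 + a^3/28


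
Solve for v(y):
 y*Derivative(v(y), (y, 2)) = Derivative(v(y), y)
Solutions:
 v(y) = C1 + C2*y^2


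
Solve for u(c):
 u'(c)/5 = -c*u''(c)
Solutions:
 u(c) = C1 + C2*c^(4/5)


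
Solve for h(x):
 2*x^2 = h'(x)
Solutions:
 h(x) = C1 + 2*x^3/3


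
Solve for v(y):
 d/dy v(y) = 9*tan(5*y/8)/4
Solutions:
 v(y) = C1 - 18*log(cos(5*y/8))/5


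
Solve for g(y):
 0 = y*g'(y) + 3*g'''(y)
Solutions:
 g(y) = C1 + Integral(C2*airyai(-3^(2/3)*y/3) + C3*airybi(-3^(2/3)*y/3), y)


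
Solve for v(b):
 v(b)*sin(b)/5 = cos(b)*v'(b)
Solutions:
 v(b) = C1/cos(b)^(1/5)


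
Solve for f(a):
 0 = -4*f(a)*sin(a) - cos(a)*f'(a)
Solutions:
 f(a) = C1*cos(a)^4


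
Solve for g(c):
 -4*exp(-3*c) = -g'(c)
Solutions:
 g(c) = C1 - 4*exp(-3*c)/3


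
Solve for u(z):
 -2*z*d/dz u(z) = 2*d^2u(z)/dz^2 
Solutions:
 u(z) = C1 + C2*erf(sqrt(2)*z/2)


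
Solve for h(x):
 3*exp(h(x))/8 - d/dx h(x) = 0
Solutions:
 h(x) = log(-1/(C1 + 3*x)) + 3*log(2)


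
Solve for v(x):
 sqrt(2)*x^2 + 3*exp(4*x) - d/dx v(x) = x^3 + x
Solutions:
 v(x) = C1 - x^4/4 + sqrt(2)*x^3/3 - x^2/2 + 3*exp(4*x)/4


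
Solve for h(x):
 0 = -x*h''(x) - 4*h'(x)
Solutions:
 h(x) = C1 + C2/x^3


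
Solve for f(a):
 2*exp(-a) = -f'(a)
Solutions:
 f(a) = C1 + 2*exp(-a)


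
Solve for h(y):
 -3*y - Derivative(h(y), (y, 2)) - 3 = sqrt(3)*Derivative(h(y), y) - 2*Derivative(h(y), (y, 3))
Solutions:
 h(y) = C1 + C2*exp(y*(1 - sqrt(1 + 8*sqrt(3)))/4) + C3*exp(y*(1 + sqrt(1 + 8*sqrt(3)))/4) - sqrt(3)*y^2/2 - sqrt(3)*y + y


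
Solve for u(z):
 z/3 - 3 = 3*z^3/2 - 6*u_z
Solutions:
 u(z) = C1 + z^4/16 - z^2/36 + z/2


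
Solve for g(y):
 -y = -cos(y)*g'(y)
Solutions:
 g(y) = C1 + Integral(y/cos(y), y)


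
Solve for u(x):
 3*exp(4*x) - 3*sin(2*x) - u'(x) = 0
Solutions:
 u(x) = C1 + 3*exp(4*x)/4 + 3*cos(2*x)/2


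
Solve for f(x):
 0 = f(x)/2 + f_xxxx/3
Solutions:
 f(x) = (C1*sin(6^(1/4)*x/2) + C2*cos(6^(1/4)*x/2))*exp(-6^(1/4)*x/2) + (C3*sin(6^(1/4)*x/2) + C4*cos(6^(1/4)*x/2))*exp(6^(1/4)*x/2)


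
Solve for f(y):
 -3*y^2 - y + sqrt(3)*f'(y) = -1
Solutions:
 f(y) = C1 + sqrt(3)*y^3/3 + sqrt(3)*y^2/6 - sqrt(3)*y/3


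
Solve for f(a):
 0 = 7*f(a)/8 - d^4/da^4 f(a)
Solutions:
 f(a) = C1*exp(-14^(1/4)*a/2) + C2*exp(14^(1/4)*a/2) + C3*sin(14^(1/4)*a/2) + C4*cos(14^(1/4)*a/2)


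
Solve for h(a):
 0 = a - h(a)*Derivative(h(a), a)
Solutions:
 h(a) = -sqrt(C1 + a^2)
 h(a) = sqrt(C1 + a^2)


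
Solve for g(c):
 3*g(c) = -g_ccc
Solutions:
 g(c) = C3*exp(-3^(1/3)*c) + (C1*sin(3^(5/6)*c/2) + C2*cos(3^(5/6)*c/2))*exp(3^(1/3)*c/2)


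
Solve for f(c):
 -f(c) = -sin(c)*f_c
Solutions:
 f(c) = C1*sqrt(cos(c) - 1)/sqrt(cos(c) + 1)


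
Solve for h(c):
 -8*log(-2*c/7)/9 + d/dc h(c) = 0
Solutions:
 h(c) = C1 + 8*c*log(-c)/9 + 8*c*(-log(7) - 1 + log(2))/9


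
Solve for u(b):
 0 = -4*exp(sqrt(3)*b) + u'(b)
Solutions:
 u(b) = C1 + 4*sqrt(3)*exp(sqrt(3)*b)/3


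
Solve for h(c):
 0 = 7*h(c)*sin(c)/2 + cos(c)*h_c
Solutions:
 h(c) = C1*cos(c)^(7/2)


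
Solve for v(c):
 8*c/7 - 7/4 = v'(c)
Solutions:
 v(c) = C1 + 4*c^2/7 - 7*c/4


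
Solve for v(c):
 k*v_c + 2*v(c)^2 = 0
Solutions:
 v(c) = k/(C1*k + 2*c)


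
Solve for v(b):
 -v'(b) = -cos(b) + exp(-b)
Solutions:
 v(b) = C1 + sin(b) + exp(-b)


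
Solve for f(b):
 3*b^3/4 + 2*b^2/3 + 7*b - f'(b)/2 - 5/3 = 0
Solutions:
 f(b) = C1 + 3*b^4/8 + 4*b^3/9 + 7*b^2 - 10*b/3


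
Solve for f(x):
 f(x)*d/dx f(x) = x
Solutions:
 f(x) = -sqrt(C1 + x^2)
 f(x) = sqrt(C1 + x^2)


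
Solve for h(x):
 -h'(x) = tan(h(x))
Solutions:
 h(x) = pi - asin(C1*exp(-x))
 h(x) = asin(C1*exp(-x))


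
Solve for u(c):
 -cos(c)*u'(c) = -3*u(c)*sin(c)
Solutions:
 u(c) = C1/cos(c)^3


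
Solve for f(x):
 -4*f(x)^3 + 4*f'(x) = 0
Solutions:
 f(x) = -sqrt(2)*sqrt(-1/(C1 + x))/2
 f(x) = sqrt(2)*sqrt(-1/(C1 + x))/2


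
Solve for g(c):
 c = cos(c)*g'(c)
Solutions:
 g(c) = C1 + Integral(c/cos(c), c)


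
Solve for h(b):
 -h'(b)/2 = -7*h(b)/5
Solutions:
 h(b) = C1*exp(14*b/5)


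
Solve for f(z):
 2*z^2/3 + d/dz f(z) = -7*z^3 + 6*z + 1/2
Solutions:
 f(z) = C1 - 7*z^4/4 - 2*z^3/9 + 3*z^2 + z/2


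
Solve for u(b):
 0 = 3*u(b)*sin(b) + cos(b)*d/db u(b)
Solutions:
 u(b) = C1*cos(b)^3


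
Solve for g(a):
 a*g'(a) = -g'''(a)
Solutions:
 g(a) = C1 + Integral(C2*airyai(-a) + C3*airybi(-a), a)


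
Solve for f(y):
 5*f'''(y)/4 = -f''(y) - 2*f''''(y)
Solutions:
 f(y) = C1 + C2*y + (C3*sin(sqrt(103)*y/16) + C4*cos(sqrt(103)*y/16))*exp(-5*y/16)


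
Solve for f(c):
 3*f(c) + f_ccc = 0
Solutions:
 f(c) = C3*exp(-3^(1/3)*c) + (C1*sin(3^(5/6)*c/2) + C2*cos(3^(5/6)*c/2))*exp(3^(1/3)*c/2)


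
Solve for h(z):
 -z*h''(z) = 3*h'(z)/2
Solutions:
 h(z) = C1 + C2/sqrt(z)


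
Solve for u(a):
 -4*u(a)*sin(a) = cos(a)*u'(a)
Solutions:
 u(a) = C1*cos(a)^4


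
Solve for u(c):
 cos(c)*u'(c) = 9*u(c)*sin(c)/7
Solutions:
 u(c) = C1/cos(c)^(9/7)


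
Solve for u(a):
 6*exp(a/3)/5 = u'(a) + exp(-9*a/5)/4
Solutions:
 u(a) = C1 + 18*exp(a/3)/5 + 5*exp(-9*a/5)/36


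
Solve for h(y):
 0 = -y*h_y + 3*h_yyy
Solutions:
 h(y) = C1 + Integral(C2*airyai(3^(2/3)*y/3) + C3*airybi(3^(2/3)*y/3), y)


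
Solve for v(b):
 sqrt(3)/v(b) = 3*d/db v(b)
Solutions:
 v(b) = -sqrt(C1 + 6*sqrt(3)*b)/3
 v(b) = sqrt(C1 + 6*sqrt(3)*b)/3


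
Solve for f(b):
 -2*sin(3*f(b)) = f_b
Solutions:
 f(b) = -acos((-C1 - exp(12*b))/(C1 - exp(12*b)))/3 + 2*pi/3
 f(b) = acos((-C1 - exp(12*b))/(C1 - exp(12*b)))/3


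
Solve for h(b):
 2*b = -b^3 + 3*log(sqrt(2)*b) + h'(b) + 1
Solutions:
 h(b) = C1 + b^4/4 + b^2 - 3*b*log(b) - 3*b*log(2)/2 + 2*b


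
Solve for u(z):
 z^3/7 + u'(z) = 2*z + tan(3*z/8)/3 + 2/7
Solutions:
 u(z) = C1 - z^4/28 + z^2 + 2*z/7 - 8*log(cos(3*z/8))/9


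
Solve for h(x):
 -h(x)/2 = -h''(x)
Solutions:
 h(x) = C1*exp(-sqrt(2)*x/2) + C2*exp(sqrt(2)*x/2)


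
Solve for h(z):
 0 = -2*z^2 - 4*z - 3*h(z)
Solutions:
 h(z) = 2*z*(-z - 2)/3


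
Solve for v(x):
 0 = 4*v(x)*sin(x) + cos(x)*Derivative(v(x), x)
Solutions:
 v(x) = C1*cos(x)^4


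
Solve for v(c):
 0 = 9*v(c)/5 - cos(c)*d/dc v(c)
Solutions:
 v(c) = C1*(sin(c) + 1)^(9/10)/(sin(c) - 1)^(9/10)


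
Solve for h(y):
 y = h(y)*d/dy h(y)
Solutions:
 h(y) = -sqrt(C1 + y^2)
 h(y) = sqrt(C1 + y^2)


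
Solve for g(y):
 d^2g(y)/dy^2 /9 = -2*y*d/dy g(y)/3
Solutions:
 g(y) = C1 + C2*erf(sqrt(3)*y)


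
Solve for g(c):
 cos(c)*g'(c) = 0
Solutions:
 g(c) = C1


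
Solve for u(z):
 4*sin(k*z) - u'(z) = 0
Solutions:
 u(z) = C1 - 4*cos(k*z)/k


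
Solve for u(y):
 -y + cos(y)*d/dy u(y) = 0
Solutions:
 u(y) = C1 + Integral(y/cos(y), y)


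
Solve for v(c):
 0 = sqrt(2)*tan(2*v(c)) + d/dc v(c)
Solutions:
 v(c) = -asin(C1*exp(-2*sqrt(2)*c))/2 + pi/2
 v(c) = asin(C1*exp(-2*sqrt(2)*c))/2


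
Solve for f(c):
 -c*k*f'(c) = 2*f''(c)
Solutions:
 f(c) = Piecewise((-sqrt(pi)*C1*erf(c*sqrt(k)/2)/sqrt(k) - C2, (k > 0) | (k < 0)), (-C1*c - C2, True))


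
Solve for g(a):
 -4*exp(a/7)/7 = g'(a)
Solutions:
 g(a) = C1 - 4*exp(a/7)


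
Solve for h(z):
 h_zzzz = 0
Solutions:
 h(z) = C1 + C2*z + C3*z^2 + C4*z^3


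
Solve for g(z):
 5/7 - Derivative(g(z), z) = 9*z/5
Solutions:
 g(z) = C1 - 9*z^2/10 + 5*z/7


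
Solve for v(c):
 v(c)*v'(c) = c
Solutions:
 v(c) = -sqrt(C1 + c^2)
 v(c) = sqrt(C1 + c^2)


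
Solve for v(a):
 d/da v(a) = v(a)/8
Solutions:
 v(a) = C1*exp(a/8)


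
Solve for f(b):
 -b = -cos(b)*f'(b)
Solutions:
 f(b) = C1 + Integral(b/cos(b), b)


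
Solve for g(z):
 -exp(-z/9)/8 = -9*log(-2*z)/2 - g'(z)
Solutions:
 g(z) = C1 - 9*z*log(-z)/2 + 9*z*(1 - log(2))/2 - 9*exp(-z/9)/8


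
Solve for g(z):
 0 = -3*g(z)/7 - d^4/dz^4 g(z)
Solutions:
 g(z) = (C1*sin(sqrt(2)*3^(1/4)*7^(3/4)*z/14) + C2*cos(sqrt(2)*3^(1/4)*7^(3/4)*z/14))*exp(-sqrt(2)*3^(1/4)*7^(3/4)*z/14) + (C3*sin(sqrt(2)*3^(1/4)*7^(3/4)*z/14) + C4*cos(sqrt(2)*3^(1/4)*7^(3/4)*z/14))*exp(sqrt(2)*3^(1/4)*7^(3/4)*z/14)


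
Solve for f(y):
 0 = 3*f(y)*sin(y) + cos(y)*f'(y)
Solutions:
 f(y) = C1*cos(y)^3


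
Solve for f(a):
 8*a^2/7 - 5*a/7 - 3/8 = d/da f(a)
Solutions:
 f(a) = C1 + 8*a^3/21 - 5*a^2/14 - 3*a/8


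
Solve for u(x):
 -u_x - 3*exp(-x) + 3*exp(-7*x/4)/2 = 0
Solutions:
 u(x) = C1 + 3*exp(-x) - 6*exp(-7*x/4)/7


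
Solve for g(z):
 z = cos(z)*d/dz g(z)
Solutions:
 g(z) = C1 + Integral(z/cos(z), z)


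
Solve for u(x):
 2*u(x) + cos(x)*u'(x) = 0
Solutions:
 u(x) = C1*(sin(x) - 1)/(sin(x) + 1)


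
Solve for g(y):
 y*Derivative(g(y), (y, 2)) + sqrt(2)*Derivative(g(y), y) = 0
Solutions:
 g(y) = C1 + C2*y^(1 - sqrt(2))


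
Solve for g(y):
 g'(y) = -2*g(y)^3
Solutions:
 g(y) = -sqrt(2)*sqrt(-1/(C1 - 2*y))/2
 g(y) = sqrt(2)*sqrt(-1/(C1 - 2*y))/2


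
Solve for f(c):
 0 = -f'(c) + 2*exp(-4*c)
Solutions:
 f(c) = C1 - exp(-4*c)/2


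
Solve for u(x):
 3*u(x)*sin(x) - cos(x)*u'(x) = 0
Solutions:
 u(x) = C1/cos(x)^3


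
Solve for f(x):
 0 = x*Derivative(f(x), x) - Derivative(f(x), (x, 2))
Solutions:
 f(x) = C1 + C2*erfi(sqrt(2)*x/2)


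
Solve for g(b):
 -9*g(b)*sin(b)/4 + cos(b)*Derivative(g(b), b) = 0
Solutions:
 g(b) = C1/cos(b)^(9/4)


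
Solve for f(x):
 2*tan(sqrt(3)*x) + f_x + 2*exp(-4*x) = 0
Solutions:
 f(x) = C1 - sqrt(3)*log(tan(sqrt(3)*x)^2 + 1)/3 + exp(-4*x)/2


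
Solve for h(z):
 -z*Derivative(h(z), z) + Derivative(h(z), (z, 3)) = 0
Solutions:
 h(z) = C1 + Integral(C2*airyai(z) + C3*airybi(z), z)


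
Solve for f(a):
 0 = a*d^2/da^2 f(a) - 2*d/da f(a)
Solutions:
 f(a) = C1 + C2*a^3


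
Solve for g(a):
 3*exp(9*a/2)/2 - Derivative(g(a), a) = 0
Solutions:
 g(a) = C1 + exp(9*a/2)/3


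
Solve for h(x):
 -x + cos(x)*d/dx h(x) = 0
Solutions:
 h(x) = C1 + Integral(x/cos(x), x)


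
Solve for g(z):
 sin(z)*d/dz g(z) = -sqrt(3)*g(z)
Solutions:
 g(z) = C1*(cos(z) + 1)^(sqrt(3)/2)/(cos(z) - 1)^(sqrt(3)/2)


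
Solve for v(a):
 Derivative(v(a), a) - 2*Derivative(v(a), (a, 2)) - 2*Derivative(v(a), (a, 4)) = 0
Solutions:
 v(a) = C1 + C2*exp(6^(1/3)*a*(-(9 + sqrt(129))^(1/3) + 2*6^(1/3)/(9 + sqrt(129))^(1/3))/12)*sin(2^(1/3)*3^(1/6)*a*(6*2^(1/3)/(9 + sqrt(129))^(1/3) + 3^(2/3)*(9 + sqrt(129))^(1/3))/12) + C3*exp(6^(1/3)*a*(-(9 + sqrt(129))^(1/3) + 2*6^(1/3)/(9 + sqrt(129))^(1/3))/12)*cos(2^(1/3)*3^(1/6)*a*(6*2^(1/3)/(9 + sqrt(129))^(1/3) + 3^(2/3)*(9 + sqrt(129))^(1/3))/12) + C4*exp(-6^(1/3)*a*(-(9 + sqrt(129))^(1/3) + 2*6^(1/3)/(9 + sqrt(129))^(1/3))/6)


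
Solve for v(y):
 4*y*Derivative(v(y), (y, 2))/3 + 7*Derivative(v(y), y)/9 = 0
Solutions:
 v(y) = C1 + C2*y^(5/12)


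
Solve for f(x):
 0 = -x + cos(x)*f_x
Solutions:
 f(x) = C1 + Integral(x/cos(x), x)


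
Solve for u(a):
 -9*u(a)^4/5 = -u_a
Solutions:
 u(a) = 5^(1/3)*(-1/(C1 + 27*a))^(1/3)
 u(a) = 5^(1/3)*(-1/(C1 + 9*a))^(1/3)*(-3^(2/3) - 3*3^(1/6)*I)/6
 u(a) = 5^(1/3)*(-1/(C1 + 9*a))^(1/3)*(-3^(2/3) + 3*3^(1/6)*I)/6


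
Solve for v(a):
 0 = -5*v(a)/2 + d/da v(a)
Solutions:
 v(a) = C1*exp(5*a/2)


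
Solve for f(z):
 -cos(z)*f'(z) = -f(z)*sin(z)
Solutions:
 f(z) = C1/cos(z)


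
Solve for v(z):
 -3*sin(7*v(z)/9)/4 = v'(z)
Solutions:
 3*z/4 + 9*log(cos(7*v(z)/9) - 1)/14 - 9*log(cos(7*v(z)/9) + 1)/14 = C1


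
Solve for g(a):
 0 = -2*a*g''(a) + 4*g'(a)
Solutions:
 g(a) = C1 + C2*a^3


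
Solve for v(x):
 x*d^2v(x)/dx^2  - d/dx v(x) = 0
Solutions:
 v(x) = C1 + C2*x^2


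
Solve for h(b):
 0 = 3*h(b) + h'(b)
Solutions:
 h(b) = C1*exp(-3*b)


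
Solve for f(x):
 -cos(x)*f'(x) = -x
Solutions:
 f(x) = C1 + Integral(x/cos(x), x)


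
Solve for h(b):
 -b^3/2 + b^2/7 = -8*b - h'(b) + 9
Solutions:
 h(b) = C1 + b^4/8 - b^3/21 - 4*b^2 + 9*b


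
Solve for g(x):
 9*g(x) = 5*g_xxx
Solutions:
 g(x) = C3*exp(15^(2/3)*x/5) + (C1*sin(3*3^(1/6)*5^(2/3)*x/10) + C2*cos(3*3^(1/6)*5^(2/3)*x/10))*exp(-15^(2/3)*x/10)


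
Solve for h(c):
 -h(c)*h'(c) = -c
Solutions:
 h(c) = -sqrt(C1 + c^2)
 h(c) = sqrt(C1 + c^2)


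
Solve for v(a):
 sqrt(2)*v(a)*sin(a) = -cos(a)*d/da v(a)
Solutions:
 v(a) = C1*cos(a)^(sqrt(2))


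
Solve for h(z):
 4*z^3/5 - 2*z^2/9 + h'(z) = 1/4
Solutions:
 h(z) = C1 - z^4/5 + 2*z^3/27 + z/4


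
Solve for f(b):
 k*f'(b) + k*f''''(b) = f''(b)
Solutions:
 f(b) = C1 + C2*exp(2^(1/3)*b*(6^(1/3)*(sqrt(3)*sqrt(27 - 4/k^3) + 9)^(1/3)/12 - 2^(1/3)*3^(5/6)*I*(sqrt(3)*sqrt(27 - 4/k^3) + 9)^(1/3)/12 - 2/(k*(-3^(1/3) + 3^(5/6)*I)*(sqrt(3)*sqrt(27 - 4/k^3) + 9)^(1/3)))) + C3*exp(2^(1/3)*b*(6^(1/3)*(sqrt(3)*sqrt(27 - 4/k^3) + 9)^(1/3)/12 + 2^(1/3)*3^(5/6)*I*(sqrt(3)*sqrt(27 - 4/k^3) + 9)^(1/3)/12 + 2/(k*(3^(1/3) + 3^(5/6)*I)*(sqrt(3)*sqrt(27 - 4/k^3) + 9)^(1/3)))) + C4*exp(-6^(1/3)*b*(2^(1/3)*(sqrt(3)*sqrt(27 - 4/k^3) + 9)^(1/3) + 2*3^(1/3)/(k*(sqrt(3)*sqrt(27 - 4/k^3) + 9)^(1/3)))/6)


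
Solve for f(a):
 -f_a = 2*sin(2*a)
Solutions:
 f(a) = C1 + cos(2*a)


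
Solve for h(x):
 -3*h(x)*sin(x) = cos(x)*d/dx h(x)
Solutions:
 h(x) = C1*cos(x)^3


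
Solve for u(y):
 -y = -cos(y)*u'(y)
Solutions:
 u(y) = C1 + Integral(y/cos(y), y)


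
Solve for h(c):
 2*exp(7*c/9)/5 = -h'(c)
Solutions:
 h(c) = C1 - 18*exp(7*c/9)/35


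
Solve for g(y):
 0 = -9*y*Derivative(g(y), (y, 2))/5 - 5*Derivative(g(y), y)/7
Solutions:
 g(y) = C1 + C2*y^(38/63)


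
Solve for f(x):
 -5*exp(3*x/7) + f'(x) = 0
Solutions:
 f(x) = C1 + 35*exp(3*x/7)/3


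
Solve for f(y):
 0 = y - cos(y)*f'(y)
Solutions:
 f(y) = C1 + Integral(y/cos(y), y)


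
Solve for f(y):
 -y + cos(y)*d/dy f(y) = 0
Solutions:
 f(y) = C1 + Integral(y/cos(y), y)


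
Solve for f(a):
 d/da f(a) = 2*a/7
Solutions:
 f(a) = C1 + a^2/7


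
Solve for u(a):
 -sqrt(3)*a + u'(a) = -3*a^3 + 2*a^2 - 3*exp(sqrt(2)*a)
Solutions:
 u(a) = C1 - 3*a^4/4 + 2*a^3/3 + sqrt(3)*a^2/2 - 3*sqrt(2)*exp(sqrt(2)*a)/2


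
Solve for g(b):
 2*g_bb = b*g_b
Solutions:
 g(b) = C1 + C2*erfi(b/2)


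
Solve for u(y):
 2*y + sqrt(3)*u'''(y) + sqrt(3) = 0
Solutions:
 u(y) = C1 + C2*y + C3*y^2 - sqrt(3)*y^4/36 - y^3/6


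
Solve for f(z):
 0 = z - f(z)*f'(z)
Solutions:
 f(z) = -sqrt(C1 + z^2)
 f(z) = sqrt(C1 + z^2)


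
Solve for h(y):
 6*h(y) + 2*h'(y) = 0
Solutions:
 h(y) = C1*exp(-3*y)


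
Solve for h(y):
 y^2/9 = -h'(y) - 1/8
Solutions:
 h(y) = C1 - y^3/27 - y/8


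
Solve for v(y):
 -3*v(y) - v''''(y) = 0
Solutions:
 v(y) = (C1*sin(sqrt(2)*3^(1/4)*y/2) + C2*cos(sqrt(2)*3^(1/4)*y/2))*exp(-sqrt(2)*3^(1/4)*y/2) + (C3*sin(sqrt(2)*3^(1/4)*y/2) + C4*cos(sqrt(2)*3^(1/4)*y/2))*exp(sqrt(2)*3^(1/4)*y/2)


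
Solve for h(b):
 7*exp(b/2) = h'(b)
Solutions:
 h(b) = C1 + 14*exp(b/2)


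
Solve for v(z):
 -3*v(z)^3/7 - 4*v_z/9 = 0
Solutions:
 v(z) = -sqrt(14)*sqrt(-1/(C1 - 27*z))
 v(z) = sqrt(14)*sqrt(-1/(C1 - 27*z))


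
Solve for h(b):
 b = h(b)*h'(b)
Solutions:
 h(b) = -sqrt(C1 + b^2)
 h(b) = sqrt(C1 + b^2)


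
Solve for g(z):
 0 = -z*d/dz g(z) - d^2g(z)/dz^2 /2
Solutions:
 g(z) = C1 + C2*erf(z)


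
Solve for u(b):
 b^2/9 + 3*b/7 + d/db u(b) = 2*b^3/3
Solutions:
 u(b) = C1 + b^4/6 - b^3/27 - 3*b^2/14


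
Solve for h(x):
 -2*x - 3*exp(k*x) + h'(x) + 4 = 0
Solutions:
 h(x) = C1 + x^2 - 4*x + 3*exp(k*x)/k


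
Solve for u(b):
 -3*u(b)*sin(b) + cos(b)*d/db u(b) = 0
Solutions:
 u(b) = C1/cos(b)^3


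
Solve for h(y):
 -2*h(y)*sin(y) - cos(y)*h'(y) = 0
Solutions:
 h(y) = C1*cos(y)^2


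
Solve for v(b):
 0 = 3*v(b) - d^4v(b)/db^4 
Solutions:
 v(b) = C1*exp(-3^(1/4)*b) + C2*exp(3^(1/4)*b) + C3*sin(3^(1/4)*b) + C4*cos(3^(1/4)*b)


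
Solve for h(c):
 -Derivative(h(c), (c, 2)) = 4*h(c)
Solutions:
 h(c) = C1*sin(2*c) + C2*cos(2*c)


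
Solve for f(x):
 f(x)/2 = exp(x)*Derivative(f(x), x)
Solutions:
 f(x) = C1*exp(-exp(-x)/2)


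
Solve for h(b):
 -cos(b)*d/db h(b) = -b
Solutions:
 h(b) = C1 + Integral(b/cos(b), b)


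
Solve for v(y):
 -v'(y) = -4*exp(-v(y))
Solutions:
 v(y) = log(C1 + 4*y)


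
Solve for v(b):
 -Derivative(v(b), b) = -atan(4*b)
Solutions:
 v(b) = C1 + b*atan(4*b) - log(16*b^2 + 1)/8


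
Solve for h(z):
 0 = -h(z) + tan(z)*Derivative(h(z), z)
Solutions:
 h(z) = C1*sin(z)


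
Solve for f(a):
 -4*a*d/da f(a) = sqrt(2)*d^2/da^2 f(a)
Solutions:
 f(a) = C1 + C2*erf(2^(1/4)*a)


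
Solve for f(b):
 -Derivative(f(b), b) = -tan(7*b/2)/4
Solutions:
 f(b) = C1 - log(cos(7*b/2))/14


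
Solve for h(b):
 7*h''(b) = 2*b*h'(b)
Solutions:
 h(b) = C1 + C2*erfi(sqrt(7)*b/7)


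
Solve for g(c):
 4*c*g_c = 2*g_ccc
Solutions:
 g(c) = C1 + Integral(C2*airyai(2^(1/3)*c) + C3*airybi(2^(1/3)*c), c)


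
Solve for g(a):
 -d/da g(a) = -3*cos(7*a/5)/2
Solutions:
 g(a) = C1 + 15*sin(7*a/5)/14


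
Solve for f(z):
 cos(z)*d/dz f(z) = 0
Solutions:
 f(z) = C1


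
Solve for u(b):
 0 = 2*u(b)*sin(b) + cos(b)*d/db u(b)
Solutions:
 u(b) = C1*cos(b)^2


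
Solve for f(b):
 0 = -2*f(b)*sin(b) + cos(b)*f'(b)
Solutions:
 f(b) = C1/cos(b)^2


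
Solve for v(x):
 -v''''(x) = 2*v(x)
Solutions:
 v(x) = (C1*sin(2^(3/4)*x/2) + C2*cos(2^(3/4)*x/2))*exp(-2^(3/4)*x/2) + (C3*sin(2^(3/4)*x/2) + C4*cos(2^(3/4)*x/2))*exp(2^(3/4)*x/2)


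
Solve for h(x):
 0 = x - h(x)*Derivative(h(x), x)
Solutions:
 h(x) = -sqrt(C1 + x^2)
 h(x) = sqrt(C1 + x^2)


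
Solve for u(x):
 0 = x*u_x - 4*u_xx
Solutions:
 u(x) = C1 + C2*erfi(sqrt(2)*x/4)


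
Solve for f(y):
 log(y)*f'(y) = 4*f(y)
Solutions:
 f(y) = C1*exp(4*li(y))


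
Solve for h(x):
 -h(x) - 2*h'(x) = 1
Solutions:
 h(x) = C1*exp(-x/2) - 1


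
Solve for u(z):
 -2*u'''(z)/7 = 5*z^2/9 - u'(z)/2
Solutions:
 u(z) = C1 + C2*exp(-sqrt(7)*z/2) + C3*exp(sqrt(7)*z/2) + 10*z^3/27 + 80*z/63


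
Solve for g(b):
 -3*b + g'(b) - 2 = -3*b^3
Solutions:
 g(b) = C1 - 3*b^4/4 + 3*b^2/2 + 2*b


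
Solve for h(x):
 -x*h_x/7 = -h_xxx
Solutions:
 h(x) = C1 + Integral(C2*airyai(7^(2/3)*x/7) + C3*airybi(7^(2/3)*x/7), x)


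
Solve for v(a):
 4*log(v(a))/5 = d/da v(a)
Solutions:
 li(v(a)) = C1 + 4*a/5


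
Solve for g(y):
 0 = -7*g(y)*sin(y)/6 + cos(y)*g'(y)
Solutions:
 g(y) = C1/cos(y)^(7/6)


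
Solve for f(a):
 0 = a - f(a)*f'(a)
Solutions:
 f(a) = -sqrt(C1 + a^2)
 f(a) = sqrt(C1 + a^2)


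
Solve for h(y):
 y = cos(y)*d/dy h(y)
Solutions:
 h(y) = C1 + Integral(y/cos(y), y)


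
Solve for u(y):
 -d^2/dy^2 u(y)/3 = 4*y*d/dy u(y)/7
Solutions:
 u(y) = C1 + C2*erf(sqrt(42)*y/7)


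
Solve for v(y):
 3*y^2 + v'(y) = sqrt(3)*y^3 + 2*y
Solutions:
 v(y) = C1 + sqrt(3)*y^4/4 - y^3 + y^2


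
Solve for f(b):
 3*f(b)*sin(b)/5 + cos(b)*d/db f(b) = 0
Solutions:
 f(b) = C1*cos(b)^(3/5)


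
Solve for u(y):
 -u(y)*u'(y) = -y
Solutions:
 u(y) = -sqrt(C1 + y^2)
 u(y) = sqrt(C1 + y^2)


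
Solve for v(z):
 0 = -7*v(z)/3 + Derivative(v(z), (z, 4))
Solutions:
 v(z) = C1*exp(-3^(3/4)*7^(1/4)*z/3) + C2*exp(3^(3/4)*7^(1/4)*z/3) + C3*sin(3^(3/4)*7^(1/4)*z/3) + C4*cos(3^(3/4)*7^(1/4)*z/3)


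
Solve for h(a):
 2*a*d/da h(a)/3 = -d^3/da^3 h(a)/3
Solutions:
 h(a) = C1 + Integral(C2*airyai(-2^(1/3)*a) + C3*airybi(-2^(1/3)*a), a)


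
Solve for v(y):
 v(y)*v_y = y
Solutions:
 v(y) = -sqrt(C1 + y^2)
 v(y) = sqrt(C1 + y^2)


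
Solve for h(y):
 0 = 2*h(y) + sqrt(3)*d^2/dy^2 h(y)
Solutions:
 h(y) = C1*sin(sqrt(2)*3^(3/4)*y/3) + C2*cos(sqrt(2)*3^(3/4)*y/3)


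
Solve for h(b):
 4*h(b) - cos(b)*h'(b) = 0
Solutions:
 h(b) = C1*(sin(b)^2 + 2*sin(b) + 1)/(sin(b)^2 - 2*sin(b) + 1)


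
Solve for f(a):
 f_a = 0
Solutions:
 f(a) = C1


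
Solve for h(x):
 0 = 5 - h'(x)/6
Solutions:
 h(x) = C1 + 30*x


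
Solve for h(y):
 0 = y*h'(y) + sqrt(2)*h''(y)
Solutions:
 h(y) = C1 + C2*erf(2^(1/4)*y/2)


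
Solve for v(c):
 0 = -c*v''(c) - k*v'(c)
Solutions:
 v(c) = C1 + c^(1 - re(k))*(C2*sin(log(c)*Abs(im(k))) + C3*cos(log(c)*im(k)))


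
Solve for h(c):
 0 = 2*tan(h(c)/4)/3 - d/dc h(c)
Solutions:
 h(c) = -4*asin(C1*exp(c/6)) + 4*pi
 h(c) = 4*asin(C1*exp(c/6))


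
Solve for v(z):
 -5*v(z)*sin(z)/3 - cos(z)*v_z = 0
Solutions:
 v(z) = C1*cos(z)^(5/3)


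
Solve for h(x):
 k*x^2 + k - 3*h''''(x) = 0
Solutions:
 h(x) = C1 + C2*x + C3*x^2 + C4*x^3 + k*x^6/1080 + k*x^4/72


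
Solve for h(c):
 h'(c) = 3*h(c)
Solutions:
 h(c) = C1*exp(3*c)


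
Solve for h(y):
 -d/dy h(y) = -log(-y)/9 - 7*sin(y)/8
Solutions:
 h(y) = C1 + y*log(-y)/9 - y/9 - 7*cos(y)/8


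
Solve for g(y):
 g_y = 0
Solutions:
 g(y) = C1


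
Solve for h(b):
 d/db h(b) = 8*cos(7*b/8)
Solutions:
 h(b) = C1 + 64*sin(7*b/8)/7


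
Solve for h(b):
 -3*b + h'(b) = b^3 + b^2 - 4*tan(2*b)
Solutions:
 h(b) = C1 + b^4/4 + b^3/3 + 3*b^2/2 + 2*log(cos(2*b))


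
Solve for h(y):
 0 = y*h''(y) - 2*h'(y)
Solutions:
 h(y) = C1 + C2*y^3


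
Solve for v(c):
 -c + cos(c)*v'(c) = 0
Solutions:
 v(c) = C1 + Integral(c/cos(c), c)


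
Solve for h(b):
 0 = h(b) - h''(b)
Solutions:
 h(b) = C1*exp(-b) + C2*exp(b)


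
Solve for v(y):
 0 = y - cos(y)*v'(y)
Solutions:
 v(y) = C1 + Integral(y/cos(y), y)


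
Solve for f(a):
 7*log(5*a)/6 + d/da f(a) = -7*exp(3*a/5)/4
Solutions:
 f(a) = C1 - 7*a*log(a)/6 + 7*a*(1 - log(5))/6 - 35*exp(3*a/5)/12


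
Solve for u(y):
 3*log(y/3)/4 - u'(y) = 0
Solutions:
 u(y) = C1 + 3*y*log(y)/4 - 3*y*log(3)/4 - 3*y/4


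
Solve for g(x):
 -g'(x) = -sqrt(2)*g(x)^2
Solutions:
 g(x) = -1/(C1 + sqrt(2)*x)


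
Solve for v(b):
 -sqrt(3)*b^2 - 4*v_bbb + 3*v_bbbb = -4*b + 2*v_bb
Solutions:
 v(b) = C1 + C2*b + C3*exp(b*(2 - sqrt(10))/3) + C4*exp(b*(2 + sqrt(10))/3) - sqrt(3)*b^4/24 + b^3*(1 + sqrt(3))/3 + b^2*(-11*sqrt(3)/4 - 2)


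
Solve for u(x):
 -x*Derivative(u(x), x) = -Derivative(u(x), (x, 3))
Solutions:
 u(x) = C1 + Integral(C2*airyai(x) + C3*airybi(x), x)


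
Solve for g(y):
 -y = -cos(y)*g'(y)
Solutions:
 g(y) = C1 + Integral(y/cos(y), y)


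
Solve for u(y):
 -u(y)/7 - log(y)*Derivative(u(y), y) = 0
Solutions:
 u(y) = C1*exp(-li(y)/7)


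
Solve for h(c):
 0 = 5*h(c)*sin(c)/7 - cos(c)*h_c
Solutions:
 h(c) = C1/cos(c)^(5/7)


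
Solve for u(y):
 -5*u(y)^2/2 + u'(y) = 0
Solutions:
 u(y) = -2/(C1 + 5*y)


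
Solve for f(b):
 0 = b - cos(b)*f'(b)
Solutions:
 f(b) = C1 + Integral(b/cos(b), b)


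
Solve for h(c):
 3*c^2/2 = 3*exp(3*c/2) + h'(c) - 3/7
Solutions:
 h(c) = C1 + c^3/2 + 3*c/7 - 2*exp(3*c/2)


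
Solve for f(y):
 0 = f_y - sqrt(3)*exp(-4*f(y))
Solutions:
 f(y) = log(-I*(C1 + 4*sqrt(3)*y)^(1/4))
 f(y) = log(I*(C1 + 4*sqrt(3)*y)^(1/4))
 f(y) = log(-(C1 + 4*sqrt(3)*y)^(1/4))
 f(y) = log(C1 + 4*sqrt(3)*y)/4


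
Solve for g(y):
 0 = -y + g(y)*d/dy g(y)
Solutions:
 g(y) = -sqrt(C1 + y^2)
 g(y) = sqrt(C1 + y^2)


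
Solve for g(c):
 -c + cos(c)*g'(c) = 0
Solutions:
 g(c) = C1 + Integral(c/cos(c), c)


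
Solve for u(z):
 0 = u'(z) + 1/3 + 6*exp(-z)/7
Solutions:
 u(z) = C1 - z/3 + 6*exp(-z)/7


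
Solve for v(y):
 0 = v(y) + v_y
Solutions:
 v(y) = C1*exp(-y)


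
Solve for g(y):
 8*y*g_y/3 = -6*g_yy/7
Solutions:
 g(y) = C1 + C2*erf(sqrt(14)*y/3)


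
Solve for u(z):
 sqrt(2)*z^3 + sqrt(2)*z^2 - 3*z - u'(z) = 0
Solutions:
 u(z) = C1 + sqrt(2)*z^4/4 + sqrt(2)*z^3/3 - 3*z^2/2


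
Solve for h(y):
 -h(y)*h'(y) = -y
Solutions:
 h(y) = -sqrt(C1 + y^2)
 h(y) = sqrt(C1 + y^2)


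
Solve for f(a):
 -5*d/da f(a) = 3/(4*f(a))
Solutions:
 f(a) = -sqrt(C1 - 30*a)/10
 f(a) = sqrt(C1 - 30*a)/10


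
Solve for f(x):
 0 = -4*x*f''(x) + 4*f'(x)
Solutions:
 f(x) = C1 + C2*x^2


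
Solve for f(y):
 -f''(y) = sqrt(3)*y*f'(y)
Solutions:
 f(y) = C1 + C2*erf(sqrt(2)*3^(1/4)*y/2)


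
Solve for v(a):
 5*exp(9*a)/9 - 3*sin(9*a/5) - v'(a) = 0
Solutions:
 v(a) = C1 + 5*exp(9*a)/81 + 5*cos(9*a/5)/3


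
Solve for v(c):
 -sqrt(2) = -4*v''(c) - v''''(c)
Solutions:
 v(c) = C1 + C2*c + C3*sin(2*c) + C4*cos(2*c) + sqrt(2)*c^2/8


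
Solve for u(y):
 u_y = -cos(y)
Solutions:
 u(y) = C1 - sin(y)


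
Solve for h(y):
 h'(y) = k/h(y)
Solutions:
 h(y) = -sqrt(C1 + 2*k*y)
 h(y) = sqrt(C1 + 2*k*y)


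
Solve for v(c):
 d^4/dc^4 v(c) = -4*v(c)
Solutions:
 v(c) = (C1*sin(c) + C2*cos(c))*exp(-c) + (C3*sin(c) + C4*cos(c))*exp(c)


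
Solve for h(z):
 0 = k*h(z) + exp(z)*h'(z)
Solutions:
 h(z) = C1*exp(k*exp(-z))


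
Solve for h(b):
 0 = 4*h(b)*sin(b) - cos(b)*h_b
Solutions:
 h(b) = C1/cos(b)^4


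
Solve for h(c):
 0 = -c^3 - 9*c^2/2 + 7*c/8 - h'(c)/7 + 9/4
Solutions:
 h(c) = C1 - 7*c^4/4 - 21*c^3/2 + 49*c^2/16 + 63*c/4


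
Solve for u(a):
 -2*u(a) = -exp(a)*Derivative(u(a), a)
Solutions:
 u(a) = C1*exp(-2*exp(-a))


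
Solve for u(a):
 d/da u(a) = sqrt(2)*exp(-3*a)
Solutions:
 u(a) = C1 - sqrt(2)*exp(-3*a)/3


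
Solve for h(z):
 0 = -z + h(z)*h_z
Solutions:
 h(z) = -sqrt(C1 + z^2)
 h(z) = sqrt(C1 + z^2)


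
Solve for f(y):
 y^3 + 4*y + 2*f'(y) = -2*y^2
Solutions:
 f(y) = C1 - y^4/8 - y^3/3 - y^2


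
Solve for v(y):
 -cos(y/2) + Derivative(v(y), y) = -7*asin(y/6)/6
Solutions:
 v(y) = C1 - 7*y*asin(y/6)/6 - 7*sqrt(36 - y^2)/6 + 2*sin(y/2)


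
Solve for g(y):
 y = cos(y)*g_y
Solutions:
 g(y) = C1 + Integral(y/cos(y), y)


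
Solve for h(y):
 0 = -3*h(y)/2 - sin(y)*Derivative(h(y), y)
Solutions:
 h(y) = C1*(cos(y) + 1)^(3/4)/(cos(y) - 1)^(3/4)


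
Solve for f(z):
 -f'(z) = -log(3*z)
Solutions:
 f(z) = C1 + z*log(z) - z + z*log(3)


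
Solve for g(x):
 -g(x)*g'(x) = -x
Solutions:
 g(x) = -sqrt(C1 + x^2)
 g(x) = sqrt(C1 + x^2)


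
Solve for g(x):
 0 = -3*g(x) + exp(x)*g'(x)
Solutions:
 g(x) = C1*exp(-3*exp(-x))


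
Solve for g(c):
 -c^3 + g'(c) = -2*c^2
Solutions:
 g(c) = C1 + c^4/4 - 2*c^3/3


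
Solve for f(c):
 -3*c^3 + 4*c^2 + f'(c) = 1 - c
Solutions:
 f(c) = C1 + 3*c^4/4 - 4*c^3/3 - c^2/2 + c


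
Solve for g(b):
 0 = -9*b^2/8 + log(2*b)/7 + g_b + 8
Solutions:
 g(b) = C1 + 3*b^3/8 - b*log(b)/7 - 55*b/7 - b*log(2)/7


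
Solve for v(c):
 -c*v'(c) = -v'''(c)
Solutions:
 v(c) = C1 + Integral(C2*airyai(c) + C3*airybi(c), c)


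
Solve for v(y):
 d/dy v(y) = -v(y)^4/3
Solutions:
 v(y) = (-1 - sqrt(3)*I)*(1/(C1 + y))^(1/3)/2
 v(y) = (-1 + sqrt(3)*I)*(1/(C1 + y))^(1/3)/2
 v(y) = (1/(C1 + y))^(1/3)


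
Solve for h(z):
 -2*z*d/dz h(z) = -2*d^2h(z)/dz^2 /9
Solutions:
 h(z) = C1 + C2*erfi(3*sqrt(2)*z/2)


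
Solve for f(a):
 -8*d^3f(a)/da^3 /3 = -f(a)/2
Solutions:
 f(a) = C3*exp(2^(2/3)*3^(1/3)*a/4) + (C1*sin(2^(2/3)*3^(5/6)*a/8) + C2*cos(2^(2/3)*3^(5/6)*a/8))*exp(-2^(2/3)*3^(1/3)*a/8)


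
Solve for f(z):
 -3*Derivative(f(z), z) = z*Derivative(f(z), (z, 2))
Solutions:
 f(z) = C1 + C2/z^2


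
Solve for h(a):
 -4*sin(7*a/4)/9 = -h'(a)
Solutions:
 h(a) = C1 - 16*cos(7*a/4)/63


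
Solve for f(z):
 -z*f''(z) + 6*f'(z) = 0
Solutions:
 f(z) = C1 + C2*z^7


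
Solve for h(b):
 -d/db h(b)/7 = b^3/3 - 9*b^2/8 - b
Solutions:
 h(b) = C1 - 7*b^4/12 + 21*b^3/8 + 7*b^2/2


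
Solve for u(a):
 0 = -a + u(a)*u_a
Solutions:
 u(a) = -sqrt(C1 + a^2)
 u(a) = sqrt(C1 + a^2)


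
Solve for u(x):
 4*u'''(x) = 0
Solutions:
 u(x) = C1 + C2*x + C3*x^2


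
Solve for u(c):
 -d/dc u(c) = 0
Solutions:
 u(c) = C1


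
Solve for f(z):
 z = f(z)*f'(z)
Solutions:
 f(z) = -sqrt(C1 + z^2)
 f(z) = sqrt(C1 + z^2)


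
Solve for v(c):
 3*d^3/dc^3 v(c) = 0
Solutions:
 v(c) = C1 + C2*c + C3*c^2


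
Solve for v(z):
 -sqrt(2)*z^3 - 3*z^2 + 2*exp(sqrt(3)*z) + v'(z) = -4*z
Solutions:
 v(z) = C1 + sqrt(2)*z^4/4 + z^3 - 2*z^2 - 2*sqrt(3)*exp(sqrt(3)*z)/3


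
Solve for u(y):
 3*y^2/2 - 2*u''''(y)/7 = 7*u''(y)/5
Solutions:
 u(y) = C1 + C2*y + C3*sin(7*sqrt(10)*y/10) + C4*cos(7*sqrt(10)*y/10) + 5*y^4/56 - 75*y^2/343


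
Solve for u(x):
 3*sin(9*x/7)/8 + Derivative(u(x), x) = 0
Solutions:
 u(x) = C1 + 7*cos(9*x/7)/24


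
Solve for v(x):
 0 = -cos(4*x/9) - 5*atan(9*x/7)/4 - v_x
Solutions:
 v(x) = C1 - 5*x*atan(9*x/7)/4 + 35*log(81*x^2 + 49)/72 - 9*sin(4*x/9)/4


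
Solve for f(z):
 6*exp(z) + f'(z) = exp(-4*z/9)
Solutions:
 f(z) = C1 - 6*exp(z) - 9*exp(-4*z/9)/4


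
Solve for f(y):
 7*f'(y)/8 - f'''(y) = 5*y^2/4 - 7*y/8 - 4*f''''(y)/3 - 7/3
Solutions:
 f(y) = C1 + C2*exp(y*((sqrt(399) + 20)^(-1/3) + 2 + (sqrt(399) + 20)^(1/3))/8)*sin(sqrt(3)*y*(-(sqrt(399) + 20)^(1/3) + (sqrt(399) + 20)^(-1/3))/8) + C3*exp(y*((sqrt(399) + 20)^(-1/3) + 2 + (sqrt(399) + 20)^(1/3))/8)*cos(sqrt(3)*y*(-(sqrt(399) + 20)^(1/3) + (sqrt(399) + 20)^(-1/3))/8) + C4*exp(y*(-(sqrt(399) + 20)^(1/3) - 1/(sqrt(399) + 20)^(1/3) + 1)/4) + 10*y^3/21 - y^2/2 + 88*y/147


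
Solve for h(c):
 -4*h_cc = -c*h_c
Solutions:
 h(c) = C1 + C2*erfi(sqrt(2)*c/4)


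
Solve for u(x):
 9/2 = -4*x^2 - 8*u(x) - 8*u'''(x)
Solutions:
 u(x) = C3*exp(-x) - x^2/2 + (C1*sin(sqrt(3)*x/2) + C2*cos(sqrt(3)*x/2))*exp(x/2) - 9/16


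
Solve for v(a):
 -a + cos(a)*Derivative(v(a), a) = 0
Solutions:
 v(a) = C1 + Integral(a/cos(a), a)


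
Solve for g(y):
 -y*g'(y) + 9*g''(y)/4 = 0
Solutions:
 g(y) = C1 + C2*erfi(sqrt(2)*y/3)


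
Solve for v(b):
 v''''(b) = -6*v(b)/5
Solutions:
 v(b) = (C1*sin(10^(3/4)*3^(1/4)*b/10) + C2*cos(10^(3/4)*3^(1/4)*b/10))*exp(-10^(3/4)*3^(1/4)*b/10) + (C3*sin(10^(3/4)*3^(1/4)*b/10) + C4*cos(10^(3/4)*3^(1/4)*b/10))*exp(10^(3/4)*3^(1/4)*b/10)


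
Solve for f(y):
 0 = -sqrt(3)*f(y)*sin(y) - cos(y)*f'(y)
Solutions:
 f(y) = C1*cos(y)^(sqrt(3))


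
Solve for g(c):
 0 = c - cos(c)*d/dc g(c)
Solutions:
 g(c) = C1 + Integral(c/cos(c), c)


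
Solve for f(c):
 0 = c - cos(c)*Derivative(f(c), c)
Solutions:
 f(c) = C1 + Integral(c/cos(c), c)


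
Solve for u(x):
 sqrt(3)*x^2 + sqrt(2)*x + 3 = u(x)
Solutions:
 u(x) = sqrt(3)*x^2 + sqrt(2)*x + 3


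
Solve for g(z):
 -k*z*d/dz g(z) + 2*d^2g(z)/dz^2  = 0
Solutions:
 g(z) = Piecewise((-sqrt(pi)*C1*erf(z*sqrt(-k)/2)/sqrt(-k) - C2, (k > 0) | (k < 0)), (-C1*z - C2, True))


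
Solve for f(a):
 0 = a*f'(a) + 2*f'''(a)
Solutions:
 f(a) = C1 + Integral(C2*airyai(-2^(2/3)*a/2) + C3*airybi(-2^(2/3)*a/2), a)


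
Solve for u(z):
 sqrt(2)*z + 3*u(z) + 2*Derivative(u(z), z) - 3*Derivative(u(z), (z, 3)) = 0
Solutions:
 u(z) = C1*exp(-2^(1/3)*z*(4/(sqrt(697) + 27)^(1/3) + 2^(1/3)*(sqrt(697) + 27)^(1/3))/12)*sin(2^(1/3)*sqrt(3)*z*(-2^(1/3)*(sqrt(697) + 27)^(1/3) + 4/(sqrt(697) + 27)^(1/3))/12) + C2*exp(-2^(1/3)*z*(4/(sqrt(697) + 27)^(1/3) + 2^(1/3)*(sqrt(697) + 27)^(1/3))/12)*cos(2^(1/3)*sqrt(3)*z*(-2^(1/3)*(sqrt(697) + 27)^(1/3) + 4/(sqrt(697) + 27)^(1/3))/12) + C3*exp(2^(1/3)*z*(4/(sqrt(697) + 27)^(1/3) + 2^(1/3)*(sqrt(697) + 27)^(1/3))/6) - sqrt(2)*z/3 + 2*sqrt(2)/9


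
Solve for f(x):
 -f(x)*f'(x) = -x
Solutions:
 f(x) = -sqrt(C1 + x^2)
 f(x) = sqrt(C1 + x^2)


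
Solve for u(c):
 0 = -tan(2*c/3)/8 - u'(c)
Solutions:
 u(c) = C1 + 3*log(cos(2*c/3))/16


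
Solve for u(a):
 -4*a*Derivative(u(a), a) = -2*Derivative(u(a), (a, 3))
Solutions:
 u(a) = C1 + Integral(C2*airyai(2^(1/3)*a) + C3*airybi(2^(1/3)*a), a)


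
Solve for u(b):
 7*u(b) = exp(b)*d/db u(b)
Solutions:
 u(b) = C1*exp(-7*exp(-b))


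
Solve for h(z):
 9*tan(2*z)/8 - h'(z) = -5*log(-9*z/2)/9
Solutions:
 h(z) = C1 + 5*z*log(-z)/9 - 5*z/9 - 5*z*log(2)/9 + 10*z*log(3)/9 - 9*log(cos(2*z))/16


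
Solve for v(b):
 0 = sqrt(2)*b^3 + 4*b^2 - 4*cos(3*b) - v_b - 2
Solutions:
 v(b) = C1 + sqrt(2)*b^4/4 + 4*b^3/3 - 2*b - 4*sin(3*b)/3


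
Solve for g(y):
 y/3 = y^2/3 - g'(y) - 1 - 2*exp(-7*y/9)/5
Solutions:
 g(y) = C1 + y^3/9 - y^2/6 - y + 18*exp(-7*y/9)/35


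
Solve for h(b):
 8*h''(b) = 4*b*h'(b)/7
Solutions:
 h(b) = C1 + C2*erfi(sqrt(7)*b/14)


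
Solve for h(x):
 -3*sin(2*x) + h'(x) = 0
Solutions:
 h(x) = C1 - 3*cos(2*x)/2


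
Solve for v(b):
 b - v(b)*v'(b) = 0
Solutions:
 v(b) = -sqrt(C1 + b^2)
 v(b) = sqrt(C1 + b^2)


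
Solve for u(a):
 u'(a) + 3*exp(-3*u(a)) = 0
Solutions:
 u(a) = log(C1 - 9*a)/3
 u(a) = log((-3^(1/3) - 3^(5/6)*I)*(C1 - 3*a)^(1/3)/2)
 u(a) = log((-3^(1/3) + 3^(5/6)*I)*(C1 - 3*a)^(1/3)/2)


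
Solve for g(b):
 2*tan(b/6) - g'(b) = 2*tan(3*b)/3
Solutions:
 g(b) = C1 - 12*log(cos(b/6)) + 2*log(cos(3*b))/9


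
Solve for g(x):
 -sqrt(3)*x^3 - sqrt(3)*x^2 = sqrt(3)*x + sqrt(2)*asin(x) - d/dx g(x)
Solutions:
 g(x) = C1 + sqrt(3)*x^4/4 + sqrt(3)*x^3/3 + sqrt(3)*x^2/2 + sqrt(2)*(x*asin(x) + sqrt(1 - x^2))


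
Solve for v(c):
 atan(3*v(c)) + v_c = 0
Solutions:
 Integral(1/atan(3*_y), (_y, v(c))) = C1 - c


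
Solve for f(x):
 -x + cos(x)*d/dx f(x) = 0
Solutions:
 f(x) = C1 + Integral(x/cos(x), x)


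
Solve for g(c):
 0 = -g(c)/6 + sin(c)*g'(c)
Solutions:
 g(c) = C1*(cos(c) - 1)^(1/12)/(cos(c) + 1)^(1/12)


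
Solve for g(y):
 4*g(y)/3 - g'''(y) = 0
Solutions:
 g(y) = C3*exp(6^(2/3)*y/3) + (C1*sin(2^(2/3)*3^(1/6)*y/2) + C2*cos(2^(2/3)*3^(1/6)*y/2))*exp(-6^(2/3)*y/6)


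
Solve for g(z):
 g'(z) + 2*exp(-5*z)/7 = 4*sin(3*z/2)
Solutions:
 g(z) = C1 - 8*cos(3*z/2)/3 + 2*exp(-5*z)/35


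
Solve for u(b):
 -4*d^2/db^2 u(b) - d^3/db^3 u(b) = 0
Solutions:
 u(b) = C1 + C2*b + C3*exp(-4*b)


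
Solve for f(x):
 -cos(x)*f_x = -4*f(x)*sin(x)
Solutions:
 f(x) = C1/cos(x)^4


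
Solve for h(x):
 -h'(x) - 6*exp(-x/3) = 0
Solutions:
 h(x) = C1 + 18*exp(-x/3)


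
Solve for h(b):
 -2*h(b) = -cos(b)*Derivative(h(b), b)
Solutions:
 h(b) = C1*(sin(b) + 1)/(sin(b) - 1)


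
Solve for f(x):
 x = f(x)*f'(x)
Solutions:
 f(x) = -sqrt(C1 + x^2)
 f(x) = sqrt(C1 + x^2)


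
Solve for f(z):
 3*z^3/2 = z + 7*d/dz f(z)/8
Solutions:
 f(z) = C1 + 3*z^4/7 - 4*z^2/7


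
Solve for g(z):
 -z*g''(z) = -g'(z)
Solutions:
 g(z) = C1 + C2*z^2


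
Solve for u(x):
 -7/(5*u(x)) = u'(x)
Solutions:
 u(x) = -sqrt(C1 - 70*x)/5
 u(x) = sqrt(C1 - 70*x)/5


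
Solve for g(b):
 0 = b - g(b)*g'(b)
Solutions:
 g(b) = -sqrt(C1 + b^2)
 g(b) = sqrt(C1 + b^2)


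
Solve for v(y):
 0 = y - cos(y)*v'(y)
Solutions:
 v(y) = C1 + Integral(y/cos(y), y)


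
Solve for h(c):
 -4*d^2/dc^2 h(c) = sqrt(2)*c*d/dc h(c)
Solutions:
 h(c) = C1 + C2*erf(2^(3/4)*c/4)


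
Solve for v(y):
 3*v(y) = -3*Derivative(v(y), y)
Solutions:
 v(y) = C1*exp(-y)


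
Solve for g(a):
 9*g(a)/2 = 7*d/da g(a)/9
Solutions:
 g(a) = C1*exp(81*a/14)


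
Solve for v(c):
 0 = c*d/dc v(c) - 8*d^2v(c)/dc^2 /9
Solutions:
 v(c) = C1 + C2*erfi(3*c/4)


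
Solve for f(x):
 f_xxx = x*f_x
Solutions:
 f(x) = C1 + Integral(C2*airyai(x) + C3*airybi(x), x)


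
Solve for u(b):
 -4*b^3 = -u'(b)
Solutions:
 u(b) = C1 + b^4


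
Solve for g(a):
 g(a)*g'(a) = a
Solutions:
 g(a) = -sqrt(C1 + a^2)
 g(a) = sqrt(C1 + a^2)


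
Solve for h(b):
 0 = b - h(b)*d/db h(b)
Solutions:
 h(b) = -sqrt(C1 + b^2)
 h(b) = sqrt(C1 + b^2)


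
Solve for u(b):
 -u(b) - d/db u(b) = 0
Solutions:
 u(b) = C1*exp(-b)


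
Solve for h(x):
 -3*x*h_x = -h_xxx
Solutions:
 h(x) = C1 + Integral(C2*airyai(3^(1/3)*x) + C3*airybi(3^(1/3)*x), x)


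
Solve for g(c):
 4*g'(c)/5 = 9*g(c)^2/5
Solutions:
 g(c) = -4/(C1 + 9*c)


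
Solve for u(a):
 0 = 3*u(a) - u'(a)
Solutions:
 u(a) = C1*exp(3*a)


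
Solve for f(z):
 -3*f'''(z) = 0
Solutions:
 f(z) = C1 + C2*z + C3*z^2


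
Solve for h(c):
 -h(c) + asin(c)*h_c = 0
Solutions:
 h(c) = C1*exp(Integral(1/asin(c), c))


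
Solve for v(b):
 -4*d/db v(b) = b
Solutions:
 v(b) = C1 - b^2/8


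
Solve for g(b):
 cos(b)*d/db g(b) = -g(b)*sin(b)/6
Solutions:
 g(b) = C1*cos(b)^(1/6)


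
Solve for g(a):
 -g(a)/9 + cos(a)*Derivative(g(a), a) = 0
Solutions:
 g(a) = C1*(sin(a) + 1)^(1/18)/(sin(a) - 1)^(1/18)


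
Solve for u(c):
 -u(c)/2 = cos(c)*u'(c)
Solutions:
 u(c) = C1*(sin(c) - 1)^(1/4)/(sin(c) + 1)^(1/4)


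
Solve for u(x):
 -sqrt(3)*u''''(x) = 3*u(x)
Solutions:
 u(x) = (C1*sin(sqrt(2)*3^(1/8)*x/2) + C2*cos(sqrt(2)*3^(1/8)*x/2))*exp(-sqrt(2)*3^(1/8)*x/2) + (C3*sin(sqrt(2)*3^(1/8)*x/2) + C4*cos(sqrt(2)*3^(1/8)*x/2))*exp(sqrt(2)*3^(1/8)*x/2)


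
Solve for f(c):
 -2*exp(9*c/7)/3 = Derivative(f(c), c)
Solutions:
 f(c) = C1 - 14*exp(9*c/7)/27


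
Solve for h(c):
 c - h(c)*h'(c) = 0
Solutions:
 h(c) = -sqrt(C1 + c^2)
 h(c) = sqrt(C1 + c^2)


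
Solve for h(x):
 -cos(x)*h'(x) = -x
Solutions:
 h(x) = C1 + Integral(x/cos(x), x)


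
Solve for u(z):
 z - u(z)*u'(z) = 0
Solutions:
 u(z) = -sqrt(C1 + z^2)
 u(z) = sqrt(C1 + z^2)


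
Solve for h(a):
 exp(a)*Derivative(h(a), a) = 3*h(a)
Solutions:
 h(a) = C1*exp(-3*exp(-a))
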